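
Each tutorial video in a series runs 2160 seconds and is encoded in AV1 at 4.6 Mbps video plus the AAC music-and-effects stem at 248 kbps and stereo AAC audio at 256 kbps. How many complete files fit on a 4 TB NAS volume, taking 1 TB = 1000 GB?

2902

Audio total: 248 + 256 = 504 kbps = 0.504 Mbps.
Total bitrate: 5.104 Mbps.
Per item: 5.104 Mbps × 2160 s = 11,025 Mb = 1,378 MB.
Capacity: 4 TB = 32,000,000 Mb; 2902.59 items → 2902 complete.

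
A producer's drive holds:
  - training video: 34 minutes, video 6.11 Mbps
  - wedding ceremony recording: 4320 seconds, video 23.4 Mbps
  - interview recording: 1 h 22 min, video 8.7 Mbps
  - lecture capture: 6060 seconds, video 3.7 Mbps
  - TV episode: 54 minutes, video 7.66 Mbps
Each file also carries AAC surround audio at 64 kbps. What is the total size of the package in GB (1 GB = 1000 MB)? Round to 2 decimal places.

25.61 GB

Audio: 64 kbps = 0.064 Mbps.
training video: 6.174 Mbps × 2040 s = 12595.0 Mb
wedding ceremony recording: 23.464 Mbps × 4320 s = 101364.5 Mb
interview recording: 8.764 Mbps × 4920 s = 43118.9 Mb
lecture capture: 3.764 Mbps × 6060 s = 22809.8 Mb
TV episode: 7.724 Mbps × 3240 s = 25025.8 Mb
Total: 204913.9 Mb = 25614.2 MB.
= 25.61 GB.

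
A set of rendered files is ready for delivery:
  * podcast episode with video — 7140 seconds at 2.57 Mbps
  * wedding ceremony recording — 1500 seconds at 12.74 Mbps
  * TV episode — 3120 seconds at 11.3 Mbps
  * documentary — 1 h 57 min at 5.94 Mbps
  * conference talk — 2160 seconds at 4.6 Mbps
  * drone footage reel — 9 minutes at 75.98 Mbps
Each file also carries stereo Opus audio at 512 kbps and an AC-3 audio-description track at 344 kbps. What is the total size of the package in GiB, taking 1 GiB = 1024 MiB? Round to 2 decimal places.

Audio total: 512 + 344 = 856 kbps = 0.856 Mbps.
podcast episode with video: 3.426 Mbps × 7140 s = 24461.6 Mb
wedding ceremony recording: 13.596 Mbps × 1500 s = 20394.0 Mb
TV episode: 12.156 Mbps × 3120 s = 37926.7 Mb
documentary: 6.796 Mbps × 7020 s = 47707.9 Mb
conference talk: 5.456 Mbps × 2160 s = 11785.0 Mb
drone footage reel: 76.836 Mbps × 540 s = 41491.4 Mb
Total: 183766.7 Mb = 22970.8 MB.
= 21.39 GiB.

21.39 GiB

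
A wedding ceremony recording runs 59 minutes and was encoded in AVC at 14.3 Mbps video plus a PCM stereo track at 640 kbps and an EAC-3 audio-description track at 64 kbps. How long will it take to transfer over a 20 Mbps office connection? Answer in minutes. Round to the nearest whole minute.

59 min = 3540 s
Audio total: 640 + 64 = 704 kbps = 0.704 Mbps.
Total bitrate: 15.004 Mbps.
File: 15.004 Mbps × 3540 s = 53114.2 Mb.
At 20 Mbps: 53114.2 / 20 = 2655.7 s ≈ 44.3 minutes.

44 minutes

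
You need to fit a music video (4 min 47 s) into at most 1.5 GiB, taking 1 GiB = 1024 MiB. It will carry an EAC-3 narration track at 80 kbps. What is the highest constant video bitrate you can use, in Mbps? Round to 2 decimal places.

44.82 Mbps

Budget: 1.5 GiB = 12884.9 Mb.
4 min 47 s = 287 s
Total bitrate budget: 12884.9 Mb / 287 s = 44.895 Mbps.
Audio: 80 kbps = 0.080 Mbps.
Video: 44.895 − 0.080 = 44.815 Mbps.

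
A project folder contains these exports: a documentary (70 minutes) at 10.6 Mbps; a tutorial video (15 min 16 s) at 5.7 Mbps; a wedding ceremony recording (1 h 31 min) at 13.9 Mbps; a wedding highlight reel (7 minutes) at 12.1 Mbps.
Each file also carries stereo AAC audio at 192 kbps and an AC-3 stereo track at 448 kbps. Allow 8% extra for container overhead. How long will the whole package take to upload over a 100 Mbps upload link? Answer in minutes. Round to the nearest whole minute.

25 minutes

Audio total: 192 + 448 = 640 kbps = 0.640 Mbps.
documentary: 11.240 Mbps × 4200 s × 1.08 = 50984.6 Mb
tutorial video: 6.340 Mbps × 916 s × 1.08 = 6272.0 Mb
wedding ceremony recording: 14.540 Mbps × 5460 s × 1.08 = 85739.5 Mb
wedding highlight reel: 12.740 Mbps × 420 s × 1.08 = 5778.9 Mb
Total: 148775.0 Mb = 18596.9 MB.
At 100 Mbps: 148775.0 / 100 = 1488 s ≈ 24.8 minutes.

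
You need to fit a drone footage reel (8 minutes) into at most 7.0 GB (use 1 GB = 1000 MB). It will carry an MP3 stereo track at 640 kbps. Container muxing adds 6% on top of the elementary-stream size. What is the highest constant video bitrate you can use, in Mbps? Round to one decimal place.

Budget: 7.0 GB = 56000.0 Mb.
Stream payload after overhead: 56000.0 / 1.06 = 52830.2 Mb.
8 min = 480 s
Total bitrate budget: 52830.2 Mb / 480 s = 110.063 Mbps.
Audio: 640 kbps = 0.640 Mbps.
Video: 110.063 − 0.640 = 109.423 Mbps.

109.4 Mbps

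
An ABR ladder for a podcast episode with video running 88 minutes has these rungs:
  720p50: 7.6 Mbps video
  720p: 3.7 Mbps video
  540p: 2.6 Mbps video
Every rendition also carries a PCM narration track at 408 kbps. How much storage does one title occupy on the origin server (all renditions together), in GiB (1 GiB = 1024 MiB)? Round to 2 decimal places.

9.30 GiB

88 min = 5280 s
Audio: 408 kbps = 0.408 Mbps.
Sum of rendition bitrates: (7.6+0.408) + (3.7+0.408) + (2.6+0.408) = 15.124 Mbps.
× 5280 s = 79,855 Mb = 9,982 MB = 9.296 GiB.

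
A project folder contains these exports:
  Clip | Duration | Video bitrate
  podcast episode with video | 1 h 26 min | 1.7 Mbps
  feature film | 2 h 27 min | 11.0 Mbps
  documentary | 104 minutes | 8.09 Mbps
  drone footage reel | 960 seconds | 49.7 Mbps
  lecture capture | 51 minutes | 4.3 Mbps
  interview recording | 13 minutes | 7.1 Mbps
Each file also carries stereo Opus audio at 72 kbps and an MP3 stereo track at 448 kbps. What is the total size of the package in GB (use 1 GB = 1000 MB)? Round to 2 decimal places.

29.46 GB

Audio total: 72 + 448 = 520 kbps = 0.520 Mbps.
podcast episode with video: 2.220 Mbps × 5160 s = 11455.2 Mb
feature film: 11.520 Mbps × 8820 s = 101606.4 Mb
documentary: 8.610 Mbps × 6240 s = 53726.4 Mb
drone footage reel: 50.220 Mbps × 960 s = 48211.2 Mb
lecture capture: 4.820 Mbps × 3060 s = 14749.2 Mb
interview recording: 7.620 Mbps × 780 s = 5943.6 Mb
Total: 235692.0 Mb = 29461.5 MB.
= 29.46 GB.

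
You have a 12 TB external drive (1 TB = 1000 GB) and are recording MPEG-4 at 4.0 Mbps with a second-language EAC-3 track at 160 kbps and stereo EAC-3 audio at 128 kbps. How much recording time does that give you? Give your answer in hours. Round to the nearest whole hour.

Audio total: 160 + 128 = 288 kbps = 0.288 Mbps.
Total bitrate: 4.0 + 0.288 = 4.288 Mbps.
Capacity: 12 TB = 96,000,000 Mb.
Recording time: 96,000,000 / 4.288 = 22,388,060 s ≈ 6,219 hours.

6219 hours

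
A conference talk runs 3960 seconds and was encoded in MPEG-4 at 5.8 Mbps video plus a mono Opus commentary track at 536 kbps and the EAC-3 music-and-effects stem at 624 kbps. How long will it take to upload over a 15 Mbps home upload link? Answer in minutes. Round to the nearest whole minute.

31 minutes

Audio total: 536 + 624 = 1160 kbps = 1.160 Mbps.
Total bitrate: 6.960 Mbps.
File: 6.960 Mbps × 3960 s = 27561.6 Mb.
At 15 Mbps: 27561.6 / 15 = 1837.4 s ≈ 30.6 minutes.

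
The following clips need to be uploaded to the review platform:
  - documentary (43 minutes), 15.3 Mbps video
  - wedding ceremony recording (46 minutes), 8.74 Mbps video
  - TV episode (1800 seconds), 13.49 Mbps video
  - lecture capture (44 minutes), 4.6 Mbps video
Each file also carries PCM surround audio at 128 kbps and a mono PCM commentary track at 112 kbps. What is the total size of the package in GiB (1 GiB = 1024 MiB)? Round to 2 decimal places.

11.92 GiB

Audio total: 128 + 112 = 240 kbps = 0.240 Mbps.
documentary: 15.540 Mbps × 2580 s = 40093.2 Mb
wedding ceremony recording: 8.980 Mbps × 2760 s = 24784.8 Mb
TV episode: 13.730 Mbps × 1800 s = 24714.0 Mb
lecture capture: 4.840 Mbps × 2640 s = 12777.6 Mb
Total: 102369.6 Mb = 12796.2 MB.
= 11.92 GiB.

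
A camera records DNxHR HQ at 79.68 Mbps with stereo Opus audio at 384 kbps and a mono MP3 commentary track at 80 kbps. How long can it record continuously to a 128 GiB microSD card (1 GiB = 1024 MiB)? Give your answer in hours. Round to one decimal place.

3.8 hours

Audio total: 384 + 80 = 464 kbps = 0.464 Mbps.
Total bitrate: 79.68 + 0.464 = 80.144 Mbps.
Capacity: 128 GiB = 1,099,512 Mb.
Recording time: 1,099,512 / 80.144 = 13,719 s ≈ 3.81 hours.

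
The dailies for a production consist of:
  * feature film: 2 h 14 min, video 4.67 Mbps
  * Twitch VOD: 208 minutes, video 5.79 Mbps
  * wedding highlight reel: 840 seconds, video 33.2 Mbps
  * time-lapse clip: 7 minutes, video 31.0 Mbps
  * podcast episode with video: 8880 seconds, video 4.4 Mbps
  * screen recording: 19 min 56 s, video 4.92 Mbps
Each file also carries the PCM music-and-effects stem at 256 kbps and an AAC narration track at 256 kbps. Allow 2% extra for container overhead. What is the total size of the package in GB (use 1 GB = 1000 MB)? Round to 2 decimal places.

27.03 GB

Audio total: 256 + 256 = 512 kbps = 0.512 Mbps.
feature film: 5.182 Mbps × 8040 s × 1.02 = 42496.5 Mb
Twitch VOD: 6.302 Mbps × 12480 s × 1.02 = 80221.9 Mb
wedding highlight reel: 33.712 Mbps × 840 s × 1.02 = 28884.4 Mb
time-lapse clip: 31.512 Mbps × 420 s × 1.02 = 13499.7 Mb
podcast episode with video: 4.912 Mbps × 8880 s × 1.02 = 44490.9 Mb
screen recording: 5.432 Mbps × 1196 s × 1.02 = 6626.6 Mb
Total: 216220.2 Mb = 27027.5 MB.
= 27.03 GB.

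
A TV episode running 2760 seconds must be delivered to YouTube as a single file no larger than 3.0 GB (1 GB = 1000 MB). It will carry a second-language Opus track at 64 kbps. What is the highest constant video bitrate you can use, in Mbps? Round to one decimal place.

Budget: 3.0 GB = 24000.0 Mb.
Total bitrate budget: 24000.0 Mb / 2760 s = 8.696 Mbps.
Audio: 64 kbps = 0.064 Mbps.
Video: 8.696 − 0.064 = 8.632 Mbps.

8.6 Mbps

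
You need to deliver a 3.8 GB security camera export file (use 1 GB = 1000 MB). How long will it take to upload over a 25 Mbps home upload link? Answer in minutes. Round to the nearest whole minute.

File: 3.8 GB = 30400.0 Mb.
At 25 Mbps: 30400.0 / 25 = 1216.0 s ≈ 20.3 minutes.

20 minutes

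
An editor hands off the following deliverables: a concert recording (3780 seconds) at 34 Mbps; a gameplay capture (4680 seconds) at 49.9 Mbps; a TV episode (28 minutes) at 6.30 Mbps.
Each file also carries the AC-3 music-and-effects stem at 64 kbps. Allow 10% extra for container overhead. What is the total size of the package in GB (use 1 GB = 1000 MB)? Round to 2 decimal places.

51.33 GB

Audio: 64 kbps = 0.064 Mbps.
concert recording: 34.064 Mbps × 3780 s × 1.10 = 141638.1 Mb
gameplay capture: 49.964 Mbps × 4680 s × 1.10 = 257214.7 Mb
TV episode: 6.364 Mbps × 1680 s × 1.10 = 11760.7 Mb
Total: 410613.5 Mb = 51326.7 MB.
= 51.33 GB.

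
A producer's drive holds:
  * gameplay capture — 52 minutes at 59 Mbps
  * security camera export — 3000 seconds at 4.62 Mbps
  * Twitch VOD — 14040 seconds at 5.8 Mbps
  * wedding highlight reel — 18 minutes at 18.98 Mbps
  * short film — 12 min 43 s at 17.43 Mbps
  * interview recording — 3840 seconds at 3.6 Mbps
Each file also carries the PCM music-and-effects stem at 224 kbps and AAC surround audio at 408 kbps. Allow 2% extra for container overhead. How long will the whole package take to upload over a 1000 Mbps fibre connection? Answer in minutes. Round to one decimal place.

5.8 minutes

Audio total: 224 + 408 = 632 kbps = 0.632 Mbps.
gameplay capture: 59.632 Mbps × 3120 s × 1.02 = 189772.9 Mb
security camera export: 5.252 Mbps × 3000 s × 1.02 = 16071.1 Mb
Twitch VOD: 6.432 Mbps × 14040 s × 1.02 = 92111.4 Mb
wedding highlight reel: 19.612 Mbps × 1080 s × 1.02 = 21604.6 Mb
short film: 18.062 Mbps × 763 s × 1.02 = 14056.9 Mb
interview recording: 4.232 Mbps × 3840 s × 1.02 = 16575.9 Mb
Total: 350192.8 Mb = 43774.1 MB.
At 1000 Mbps: 350192.8 / 1000 = 350 s ≈ 5.84 minutes.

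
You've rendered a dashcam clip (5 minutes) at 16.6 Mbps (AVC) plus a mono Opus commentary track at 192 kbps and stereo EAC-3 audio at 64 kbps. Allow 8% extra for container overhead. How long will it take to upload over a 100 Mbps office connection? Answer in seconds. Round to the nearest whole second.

5 min = 300 s
Audio total: 192 + 64 = 256 kbps = 0.256 Mbps.
Total bitrate: 16.856 Mbps.
File: 16.856 Mbps × 300 s = 5056.8 Mb.
With 8% container overhead: ×1.08. → 5461.3 Mb.
At 100 Mbps: 5461.3 / 100 = 54.6 s ≈ 54.6 seconds.

55 seconds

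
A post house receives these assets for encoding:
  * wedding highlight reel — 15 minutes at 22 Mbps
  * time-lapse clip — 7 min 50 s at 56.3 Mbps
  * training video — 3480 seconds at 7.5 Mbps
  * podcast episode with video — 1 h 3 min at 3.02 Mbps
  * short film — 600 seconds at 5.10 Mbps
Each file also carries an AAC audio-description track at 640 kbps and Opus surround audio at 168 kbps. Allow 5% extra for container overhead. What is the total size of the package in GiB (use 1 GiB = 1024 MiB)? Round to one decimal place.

Audio total: 640 + 168 = 808 kbps = 0.808 Mbps.
wedding highlight reel: 22.808 Mbps × 900 s × 1.05 = 21553.6 Mb
time-lapse clip: 57.108 Mbps × 470 s × 1.05 = 28182.8 Mb
training video: 8.308 Mbps × 3480 s × 1.05 = 30357.4 Mb
podcast episode with video: 3.828 Mbps × 3780 s × 1.05 = 15193.3 Mb
short film: 5.908 Mbps × 600 s × 1.05 = 3722.0 Mb
Total: 99009.2 Mb = 12376.1 MB.
= 11.53 GiB.

11.5 GiB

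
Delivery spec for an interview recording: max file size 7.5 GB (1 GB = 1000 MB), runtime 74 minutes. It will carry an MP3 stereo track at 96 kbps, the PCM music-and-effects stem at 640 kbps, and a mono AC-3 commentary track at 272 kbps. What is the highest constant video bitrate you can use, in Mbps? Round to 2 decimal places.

Budget: 7.5 GB = 60000.0 Mb.
74 min = 4440 s
Total bitrate budget: 60000.0 Mb / 4440 s = 13.514 Mbps.
Audio total: 96 + 640 + 272 = 1008 kbps = 1.008 Mbps.
Video: 13.514 − 1.008 = 12.506 Mbps.

12.51 Mbps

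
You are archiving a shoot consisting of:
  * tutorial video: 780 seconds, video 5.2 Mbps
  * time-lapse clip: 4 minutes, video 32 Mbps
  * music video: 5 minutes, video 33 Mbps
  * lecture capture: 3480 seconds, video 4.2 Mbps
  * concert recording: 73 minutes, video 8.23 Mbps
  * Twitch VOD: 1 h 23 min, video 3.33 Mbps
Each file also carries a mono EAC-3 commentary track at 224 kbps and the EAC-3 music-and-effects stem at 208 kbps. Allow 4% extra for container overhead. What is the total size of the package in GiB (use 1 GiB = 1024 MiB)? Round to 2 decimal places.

Audio total: 224 + 208 = 432 kbps = 0.432 Mbps.
tutorial video: 5.632 Mbps × 780 s × 1.04 = 4568.7 Mb
time-lapse clip: 32.432 Mbps × 240 s × 1.04 = 8095.0 Mb
music video: 33.432 Mbps × 300 s × 1.04 = 10430.8 Mb
lecture capture: 4.632 Mbps × 3480 s × 1.04 = 16764.1 Mb
concert recording: 8.662 Mbps × 4380 s × 1.04 = 39457.1 Mb
Twitch VOD: 3.762 Mbps × 4980 s × 1.04 = 19484.2 Mb
Total: 98799.9 Mb = 12350.0 MB.
= 11.50 GiB.

11.50 GiB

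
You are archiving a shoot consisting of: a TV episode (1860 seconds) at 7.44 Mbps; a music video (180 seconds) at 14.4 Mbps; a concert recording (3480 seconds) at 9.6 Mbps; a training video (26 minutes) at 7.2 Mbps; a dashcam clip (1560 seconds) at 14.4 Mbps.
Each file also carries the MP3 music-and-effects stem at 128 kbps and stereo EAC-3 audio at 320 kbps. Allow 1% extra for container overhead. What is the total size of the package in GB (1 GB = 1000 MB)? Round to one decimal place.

Audio total: 128 + 320 = 448 kbps = 0.448 Mbps.
TV episode: 7.888 Mbps × 1860 s × 1.01 = 14818.4 Mb
music video: 14.848 Mbps × 180 s × 1.01 = 2699.4 Mb
concert recording: 10.048 Mbps × 3480 s × 1.01 = 35316.7 Mb
training video: 7.648 Mbps × 1560 s × 1.01 = 12050.2 Mb
dashcam clip: 14.848 Mbps × 1560 s × 1.01 = 23394.5 Mb
Total: 88279.2 Mb = 11034.9 MB.
= 11.03 GB.

11.0 GB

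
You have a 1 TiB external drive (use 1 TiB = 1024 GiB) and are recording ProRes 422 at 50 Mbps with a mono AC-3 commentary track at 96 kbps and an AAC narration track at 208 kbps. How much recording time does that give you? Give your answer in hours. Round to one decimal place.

Audio total: 96 + 208 = 304 kbps = 0.304 Mbps.
Total bitrate: 50 + 0.304 = 50.304 Mbps.
Capacity: 1 TiB = 8,796,093 Mb.
Recording time: 8,796,093 / 50.304 = 174,859 s ≈ 48.6 hours.

48.6 hours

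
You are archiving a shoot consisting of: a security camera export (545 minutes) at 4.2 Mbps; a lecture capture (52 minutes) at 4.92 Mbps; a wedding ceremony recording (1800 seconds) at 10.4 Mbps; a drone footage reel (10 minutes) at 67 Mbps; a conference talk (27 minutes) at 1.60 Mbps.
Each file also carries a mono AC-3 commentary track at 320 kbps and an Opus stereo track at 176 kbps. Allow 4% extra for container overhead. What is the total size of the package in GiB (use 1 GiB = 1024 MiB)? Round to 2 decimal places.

Audio total: 320 + 176 = 496 kbps = 0.496 Mbps.
security camera export: 4.696 Mbps × 32700 s × 1.04 = 159701.6 Mb
lecture capture: 5.416 Mbps × 3120 s × 1.04 = 17573.8 Mb
wedding ceremony recording: 10.896 Mbps × 1800 s × 1.04 = 20397.3 Mb
drone footage reel: 67.496 Mbps × 600 s × 1.04 = 42117.5 Mb
conference talk: 2.096 Mbps × 1620 s × 1.04 = 3531.3 Mb
Total: 243321.6 Mb = 30415.2 MB.
= 28.33 GiB.

28.33 GiB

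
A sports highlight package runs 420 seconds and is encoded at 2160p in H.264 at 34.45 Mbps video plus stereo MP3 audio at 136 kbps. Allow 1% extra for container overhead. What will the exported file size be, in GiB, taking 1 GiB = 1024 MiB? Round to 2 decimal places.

Audio: 136 kbps = 0.136 Mbps.
Total bitrate: 34.45 + 0.136 = 34.586 Mbps.
Stream data: 34.586 Mbps × 420 s = 14526.1 Mb.
With 1% container overhead: ×1.01.
14,671 Mb = 1,833,922,650 bytes ÷ 1,073,741,824 = 1.708 GiB.

1.71 GiB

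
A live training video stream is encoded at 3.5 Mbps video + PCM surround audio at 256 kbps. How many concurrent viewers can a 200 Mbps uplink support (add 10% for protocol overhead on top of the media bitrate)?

48

Audio: 256 kbps = 0.256 Mbps.
Per-viewer media rate: 3.756 Mbps.
On the wire with 10% overhead: 4.132 Mbps.
200 Mbps = 200.0 Mbps; 200.0 / 4.132 = 48.41 → 48 viewers.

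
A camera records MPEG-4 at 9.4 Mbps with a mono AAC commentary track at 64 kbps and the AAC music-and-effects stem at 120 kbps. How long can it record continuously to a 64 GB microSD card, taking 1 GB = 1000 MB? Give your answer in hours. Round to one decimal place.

Audio total: 64 + 120 = 184 kbps = 0.184 Mbps.
Total bitrate: 9.4 + 0.184 = 9.584 Mbps.
Capacity: 64 GB = 512,000 Mb.
Recording time: 512,000 / 9.584 = 53,422 s ≈ 14.8 hours.

14.8 hours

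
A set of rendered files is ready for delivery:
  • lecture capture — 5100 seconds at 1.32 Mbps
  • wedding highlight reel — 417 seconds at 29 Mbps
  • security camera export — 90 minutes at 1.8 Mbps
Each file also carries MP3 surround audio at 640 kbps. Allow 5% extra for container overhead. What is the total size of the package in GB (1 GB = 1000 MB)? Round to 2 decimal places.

Audio: 640 kbps = 0.640 Mbps.
lecture capture: 1.960 Mbps × 5100 s × 1.05 = 10495.8 Mb
wedding highlight reel: 29.640 Mbps × 417 s × 1.05 = 12977.9 Mb
security camera export: 2.440 Mbps × 5400 s × 1.05 = 13834.8 Mb
Total: 37308.5 Mb = 4663.6 MB.
= 4.664 GB.

4.66 GB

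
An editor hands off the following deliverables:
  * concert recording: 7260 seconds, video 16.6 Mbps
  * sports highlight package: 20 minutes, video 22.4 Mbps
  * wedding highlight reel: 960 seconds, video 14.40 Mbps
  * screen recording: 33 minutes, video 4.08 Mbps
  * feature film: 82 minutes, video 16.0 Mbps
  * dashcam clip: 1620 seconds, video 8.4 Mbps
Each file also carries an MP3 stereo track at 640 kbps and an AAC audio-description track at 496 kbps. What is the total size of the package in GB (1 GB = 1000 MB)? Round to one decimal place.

Audio total: 640 + 496 = 1136 kbps = 1.136 Mbps.
concert recording: 17.736 Mbps × 7260 s = 128763.4 Mb
sports highlight package: 23.536 Mbps × 1200 s = 28243.2 Mb
wedding highlight reel: 15.536 Mbps × 960 s = 14914.6 Mb
screen recording: 5.216 Mbps × 1980 s = 10327.7 Mb
feature film: 17.136 Mbps × 4920 s = 84309.1 Mb
dashcam clip: 9.536 Mbps × 1620 s = 15448.3 Mb
Total: 282006.2 Mb = 35250.8 MB.
= 35.25 GB.

35.3 GB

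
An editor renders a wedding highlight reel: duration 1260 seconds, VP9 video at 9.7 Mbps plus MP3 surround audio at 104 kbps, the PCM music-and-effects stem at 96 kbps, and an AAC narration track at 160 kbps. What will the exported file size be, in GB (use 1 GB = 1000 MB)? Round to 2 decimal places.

Audio total: 104 + 96 + 160 = 360 kbps = 0.360 Mbps.
Total bitrate: 9.7 + 0.360 = 10.060 Mbps.
Stream data: 10.060 Mbps × 1260 s = 12675.6 Mb.
12,676 Mb ÷ 8 = 1,584 MB → 1.584 GB.

1.58 GB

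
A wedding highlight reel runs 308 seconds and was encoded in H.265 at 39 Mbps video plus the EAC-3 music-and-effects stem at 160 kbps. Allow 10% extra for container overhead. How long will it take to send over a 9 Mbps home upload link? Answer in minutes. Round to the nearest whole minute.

25 minutes

Audio: 160 kbps = 0.160 Mbps.
Total bitrate: 39.160 Mbps.
File: 39.160 Mbps × 308 s = 12061.3 Mb.
With 10% container overhead: ×1.10. → 13267.4 Mb.
At 9 Mbps: 13267.4 / 9 = 1474.2 s ≈ 24.6 minutes.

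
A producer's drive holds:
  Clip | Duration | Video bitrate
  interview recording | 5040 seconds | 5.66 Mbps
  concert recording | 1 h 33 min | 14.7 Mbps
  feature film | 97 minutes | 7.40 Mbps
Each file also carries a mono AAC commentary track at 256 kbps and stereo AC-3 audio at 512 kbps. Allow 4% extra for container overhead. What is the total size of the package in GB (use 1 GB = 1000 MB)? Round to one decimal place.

Audio total: 256 + 512 = 768 kbps = 0.768 Mbps.
interview recording: 6.428 Mbps × 5040 s × 1.04 = 33693.0 Mb
concert recording: 15.468 Mbps × 5580 s × 1.04 = 89763.9 Mb
feature film: 8.168 Mbps × 5820 s × 1.04 = 49439.3 Mb
Total: 172896.2 Mb = 21612.0 MB.
= 21.61 GB.

21.6 GB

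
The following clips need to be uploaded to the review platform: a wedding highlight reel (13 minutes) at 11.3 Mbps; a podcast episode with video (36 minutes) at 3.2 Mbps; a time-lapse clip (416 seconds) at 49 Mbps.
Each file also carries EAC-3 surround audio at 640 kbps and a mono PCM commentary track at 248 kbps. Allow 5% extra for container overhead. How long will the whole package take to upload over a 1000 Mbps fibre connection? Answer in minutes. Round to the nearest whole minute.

Audio total: 640 + 248 = 888 kbps = 0.888 Mbps.
wedding highlight reel: 12.188 Mbps × 780 s × 1.05 = 9982.0 Mb
podcast episode with video: 4.088 Mbps × 2160 s × 1.05 = 9271.6 Mb
time-lapse clip: 49.888 Mbps × 416 s × 1.05 = 21791.1 Mb
Total: 41044.6 Mb = 5130.6 MB.
At 1000 Mbps: 41044.6 / 1000 = 41 s ≈ 0.684 minutes.

1 minutes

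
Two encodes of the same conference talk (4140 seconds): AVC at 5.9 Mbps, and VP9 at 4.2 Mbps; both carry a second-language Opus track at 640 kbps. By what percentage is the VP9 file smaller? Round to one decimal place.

Audio: 640 kbps = 0.640 Mbps.
AVC: 6.540 Mbps × 4140 s = 27075.6 Mb = 3.384 GB.
VP9: 4.840 Mbps × 4140 s = 20037.6 Mb = 2.505 GB.
Reduction: (1 − 2.505/3.384) × 100 = 25.99%.

26.0%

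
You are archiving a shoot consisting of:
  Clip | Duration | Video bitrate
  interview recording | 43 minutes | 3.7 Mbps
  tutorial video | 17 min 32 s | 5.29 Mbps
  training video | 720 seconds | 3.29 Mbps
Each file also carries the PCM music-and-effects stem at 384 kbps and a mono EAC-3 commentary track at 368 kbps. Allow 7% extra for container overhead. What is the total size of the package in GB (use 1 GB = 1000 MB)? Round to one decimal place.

2.8 GB

Audio total: 384 + 368 = 752 kbps = 0.752 Mbps.
interview recording: 4.452 Mbps × 2580 s × 1.07 = 12290.2 Mb
tutorial video: 6.042 Mbps × 1052 s × 1.07 = 6801.1 Mb
training video: 4.042 Mbps × 720 s × 1.07 = 3114.0 Mb
Total: 22205.3 Mb = 2775.7 MB.
= 2.776 GB.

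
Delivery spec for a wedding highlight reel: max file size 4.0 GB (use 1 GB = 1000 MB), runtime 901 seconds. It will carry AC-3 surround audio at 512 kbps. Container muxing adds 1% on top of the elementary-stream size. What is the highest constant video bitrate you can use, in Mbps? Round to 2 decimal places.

34.65 Mbps

Budget: 4.0 GB = 32000.0 Mb.
Stream payload after overhead: 32000.0 / 1.01 = 31683.2 Mb.
Total bitrate budget: 31683.2 Mb / 901 s = 35.164 Mbps.
Audio: 512 kbps = 0.512 Mbps.
Video: 35.164 − 0.512 = 34.652 Mbps.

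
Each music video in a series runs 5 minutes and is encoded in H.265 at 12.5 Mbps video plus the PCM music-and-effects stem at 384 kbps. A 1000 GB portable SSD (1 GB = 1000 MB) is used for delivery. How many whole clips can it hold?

5 min = 300 s
Audio: 384 kbps = 0.384 Mbps.
Total bitrate: 12.884 Mbps.
Per item: 12.884 Mbps × 300 s = 3,865 Mb = 483.1 MB.
Capacity: 1000 GB = 8,000,000 Mb; 2069.75 items → 2069 complete.

2069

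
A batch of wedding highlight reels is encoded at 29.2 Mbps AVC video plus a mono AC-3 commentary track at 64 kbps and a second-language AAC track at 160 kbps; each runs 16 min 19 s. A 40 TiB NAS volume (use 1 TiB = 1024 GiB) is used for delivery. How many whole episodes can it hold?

16 min 19 s = 979 s
Audio total: 64 + 160 = 224 kbps = 0.224 Mbps.
Total bitrate: 29.424 Mbps.
Per item: 29.424 Mbps × 979 s = 28,806 Mb = 3,601 MB.
Capacity: 40 TiB = 351,843,721 Mb; 12214.21 items → 12214 complete.

12214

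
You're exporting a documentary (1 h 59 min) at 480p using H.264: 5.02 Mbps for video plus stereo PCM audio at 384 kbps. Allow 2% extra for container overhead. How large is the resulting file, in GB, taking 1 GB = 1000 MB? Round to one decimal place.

1 h 59 min = 119 min = 7140 s
Audio: 384 kbps = 0.384 Mbps.
Total bitrate: 5.02 + 0.384 = 5.404 Mbps.
Stream data: 5.404 Mbps × 7140 s = 38584.6 Mb.
With 2% container overhead: ×1.02.
39,356 Mb ÷ 8 = 4,920 MB → 4.920 GB.

4.9 GB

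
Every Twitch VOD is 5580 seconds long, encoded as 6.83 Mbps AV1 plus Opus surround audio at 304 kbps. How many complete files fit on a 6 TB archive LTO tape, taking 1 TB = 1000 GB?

1205

Audio: 304 kbps = 0.304 Mbps.
Total bitrate: 7.134 Mbps.
Per item: 7.134 Mbps × 5580 s = 39,808 Mb = 4,976 MB.
Capacity: 6 TB = 48,000,000 Mb; 1205.80 items → 1205 complete.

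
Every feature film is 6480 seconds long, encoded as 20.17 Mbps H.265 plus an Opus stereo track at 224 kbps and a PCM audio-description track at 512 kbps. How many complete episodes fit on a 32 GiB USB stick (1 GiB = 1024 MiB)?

2

Audio total: 224 + 512 = 736 kbps = 0.736 Mbps.
Total bitrate: 20.906 Mbps.
Per item: 20.906 Mbps × 6480 s = 135,471 Mb = 16,934 MB.
Capacity: 32 GiB = 274,878 Mb; 2.03 items → 2 complete.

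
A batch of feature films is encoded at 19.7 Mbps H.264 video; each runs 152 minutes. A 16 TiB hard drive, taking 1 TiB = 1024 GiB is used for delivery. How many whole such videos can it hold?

152 min = 9120 s
Per item: 19.700 Mbps × 9120 s = 179,664 Mb = 22,458 MB.
Capacity: 16 TiB = 140,737,488 Mb; 783.34 items → 783 complete.

783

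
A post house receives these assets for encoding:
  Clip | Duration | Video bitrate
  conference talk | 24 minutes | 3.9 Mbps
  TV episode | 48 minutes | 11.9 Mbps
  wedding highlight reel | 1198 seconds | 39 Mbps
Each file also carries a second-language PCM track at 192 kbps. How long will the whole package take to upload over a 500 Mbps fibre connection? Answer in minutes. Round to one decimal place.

2.9 minutes

Audio: 192 kbps = 0.192 Mbps.
conference talk: 4.092 Mbps × 1440 s = 5892.5 Mb
TV episode: 12.092 Mbps × 2880 s = 34825.0 Mb
wedding highlight reel: 39.192 Mbps × 1198 s = 46952.0 Mb
Total: 87669.5 Mb = 10958.7 MB.
At 500 Mbps: 87669.5 / 500 = 175 s ≈ 2.92 minutes.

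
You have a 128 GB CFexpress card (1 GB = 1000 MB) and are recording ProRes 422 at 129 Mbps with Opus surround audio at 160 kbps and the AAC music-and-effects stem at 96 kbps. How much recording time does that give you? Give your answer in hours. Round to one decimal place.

Audio total: 160 + 96 = 256 kbps = 0.256 Mbps.
Total bitrate: 129 + 0.256 = 129.256 Mbps.
Capacity: 128 GB = 1,024,000 Mb.
Recording time: 1,024,000 / 129.256 = 7,922 s ≈ 2.20 hours.

2.2 hours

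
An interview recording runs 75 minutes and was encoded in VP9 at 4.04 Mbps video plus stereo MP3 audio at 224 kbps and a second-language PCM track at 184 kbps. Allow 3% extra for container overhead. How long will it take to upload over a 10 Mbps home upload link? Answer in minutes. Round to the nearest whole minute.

75 min = 4500 s
Audio total: 224 + 184 = 408 kbps = 0.408 Mbps.
Total bitrate: 4.448 Mbps.
File: 4.448 Mbps × 4500 s = 20016.0 Mb.
With 3% container overhead: ×1.03. → 20616.5 Mb.
At 10 Mbps: 20616.5 / 10 = 2061.6 s ≈ 34.4 minutes.

34 minutes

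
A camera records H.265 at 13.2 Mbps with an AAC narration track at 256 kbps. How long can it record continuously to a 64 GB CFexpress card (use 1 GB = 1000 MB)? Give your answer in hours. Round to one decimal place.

10.6 hours

Audio: 256 kbps = 0.256 Mbps.
Total bitrate: 13.2 + 0.256 = 13.456 Mbps.
Capacity: 64 GB = 512,000 Mb.
Recording time: 512,000 / 13.456 = 38,050 s ≈ 10.6 hours.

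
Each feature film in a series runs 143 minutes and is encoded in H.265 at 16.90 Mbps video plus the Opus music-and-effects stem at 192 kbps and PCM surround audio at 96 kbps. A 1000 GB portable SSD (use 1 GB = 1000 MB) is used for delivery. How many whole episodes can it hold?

54

143 min = 8580 s
Audio total: 192 + 96 = 288 kbps = 0.288 Mbps.
Total bitrate: 17.188 Mbps.
Per item: 17.188 Mbps × 8580 s = 147,473 Mb = 18,434 MB.
Capacity: 1000 GB = 8,000,000 Mb; 54.25 items → 54 complete.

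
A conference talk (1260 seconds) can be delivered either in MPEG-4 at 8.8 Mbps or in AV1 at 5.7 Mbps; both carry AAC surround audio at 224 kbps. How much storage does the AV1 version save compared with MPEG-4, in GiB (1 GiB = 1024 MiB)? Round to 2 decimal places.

Audio: 224 kbps = 0.224 Mbps.
MPEG-4: 9.024 Mbps × 1260 s = 11370.2 Mb = 1.324 GiB.
AV1: 5.924 Mbps × 1260 s = 7464.2 Mb = 0.869 GiB.
Saving: 1.324 − 0.869 = 0.455 GiB.

0.45 GiB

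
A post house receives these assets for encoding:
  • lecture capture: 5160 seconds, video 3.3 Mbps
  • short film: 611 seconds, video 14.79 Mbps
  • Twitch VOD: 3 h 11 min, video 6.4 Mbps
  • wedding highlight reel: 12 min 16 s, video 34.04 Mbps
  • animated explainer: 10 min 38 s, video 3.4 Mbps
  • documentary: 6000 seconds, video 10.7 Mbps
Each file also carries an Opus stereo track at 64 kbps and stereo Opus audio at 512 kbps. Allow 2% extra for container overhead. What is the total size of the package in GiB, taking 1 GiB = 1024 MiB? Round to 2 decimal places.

Audio total: 64 + 512 = 576 kbps = 0.576 Mbps.
lecture capture: 3.876 Mbps × 5160 s × 1.02 = 20400.2 Mb
short film: 15.366 Mbps × 611 s × 1.02 = 9576.4 Mb
Twitch VOD: 6.976 Mbps × 11460 s × 1.02 = 81543.9 Mb
wedding highlight reel: 34.616 Mbps × 736 s × 1.02 = 25986.9 Mb
animated explainer: 3.976 Mbps × 638 s × 1.02 = 2587.4 Mb
documentary: 11.276 Mbps × 6000 s × 1.02 = 69009.1 Mb
Total: 209103.9 Mb = 26138.0 MB.
= 24.34 GiB.

24.34 GiB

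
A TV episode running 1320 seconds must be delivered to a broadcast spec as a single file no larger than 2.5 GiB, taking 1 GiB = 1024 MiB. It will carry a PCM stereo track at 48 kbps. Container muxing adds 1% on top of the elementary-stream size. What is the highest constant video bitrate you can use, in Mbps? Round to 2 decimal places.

16.06 Mbps

Budget: 2.5 GiB = 21474.8 Mb.
Stream payload after overhead: 21474.8 / 1.01 = 21262.2 Mb.
Total bitrate budget: 21262.2 Mb / 1320 s = 16.108 Mbps.
Audio: 48 kbps = 0.048 Mbps.
Video: 16.108 − 0.048 = 16.060 Mbps.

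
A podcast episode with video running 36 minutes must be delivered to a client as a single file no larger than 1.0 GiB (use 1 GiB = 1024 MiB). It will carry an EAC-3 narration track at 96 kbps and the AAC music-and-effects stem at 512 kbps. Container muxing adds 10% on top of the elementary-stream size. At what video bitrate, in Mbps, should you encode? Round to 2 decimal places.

3.01 Mbps

Budget: 1.0 GiB = 8589.9 Mb.
Stream payload after overhead: 8589.9 / 1.10 = 7809.0 Mb.
36 min = 2160 s
Total bitrate budget: 7809.0 Mb / 2160 s = 3.615 Mbps.
Audio total: 96 + 512 = 608 kbps = 0.608 Mbps.
Video: 3.615 − 0.608 = 3.007 Mbps.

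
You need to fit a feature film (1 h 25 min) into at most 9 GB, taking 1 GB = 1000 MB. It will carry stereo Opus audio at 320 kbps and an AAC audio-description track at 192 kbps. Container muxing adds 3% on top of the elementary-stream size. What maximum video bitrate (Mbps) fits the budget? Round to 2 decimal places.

Budget: 9 GB = 72000.0 Mb.
Stream payload after overhead: 72000.0 / 1.03 = 69902.9 Mb.
1 h 25 min = 85 min = 5100 s
Total bitrate budget: 69902.9 Mb / 5100 s = 13.706 Mbps.
Audio total: 320 + 192 = 512 kbps = 0.512 Mbps.
Video: 13.706 − 0.512 = 13.194 Mbps.

13.19 Mbps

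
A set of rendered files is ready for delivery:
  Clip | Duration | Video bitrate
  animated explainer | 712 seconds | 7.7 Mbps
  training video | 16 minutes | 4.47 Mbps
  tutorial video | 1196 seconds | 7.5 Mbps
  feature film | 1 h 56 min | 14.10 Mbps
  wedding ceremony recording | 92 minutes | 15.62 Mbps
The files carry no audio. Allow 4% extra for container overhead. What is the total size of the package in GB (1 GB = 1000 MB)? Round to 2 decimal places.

26.40 GB

animated explainer: 7.700 Mbps × 712 s × 1.04 = 5701.7 Mb
training video: 4.470 Mbps × 960 s × 1.04 = 4462.8 Mb
tutorial video: 7.500 Mbps × 1196 s × 1.04 = 9328.8 Mb
feature film: 14.100 Mbps × 6960 s × 1.04 = 102061.4 Mb
wedding ceremony recording: 15.620 Mbps × 5520 s × 1.04 = 89671.3 Mb
Total: 211226.1 Mb = 26403.3 MB.
= 26.40 GB.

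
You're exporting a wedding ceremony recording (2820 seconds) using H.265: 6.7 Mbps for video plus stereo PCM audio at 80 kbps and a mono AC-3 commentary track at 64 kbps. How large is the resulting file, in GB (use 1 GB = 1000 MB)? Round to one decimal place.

Audio total: 80 + 64 = 144 kbps = 0.144 Mbps.
Total bitrate: 6.7 + 0.144 = 6.844 Mbps.
Stream data: 6.844 Mbps × 2820 s = 19300.1 Mb.
19,300 Mb ÷ 8 = 2,413 MB → 2.413 GB.

2.4 GB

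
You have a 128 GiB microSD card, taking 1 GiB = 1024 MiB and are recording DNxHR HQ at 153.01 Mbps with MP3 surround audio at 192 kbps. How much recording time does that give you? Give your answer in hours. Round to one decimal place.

Audio: 192 kbps = 0.192 Mbps.
Total bitrate: 153.01 + 0.192 = 153.202 Mbps.
Capacity: 128 GiB = 1,099,512 Mb.
Recording time: 1,099,512 / 153.202 = 7,177 s ≈ 1.99 hours.

2.0 hours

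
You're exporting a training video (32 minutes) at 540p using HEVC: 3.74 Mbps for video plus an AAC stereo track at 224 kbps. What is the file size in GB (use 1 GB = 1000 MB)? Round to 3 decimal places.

0.951 GB

32 min = 1920 s
Audio: 224 kbps = 0.224 Mbps.
Total bitrate: 3.74 + 0.224 = 3.964 Mbps.
Stream data: 3.964 Mbps × 1920 s = 7610.9 Mb.
7,611 Mb ÷ 8 = 951.4 MB → 0.9514 GB.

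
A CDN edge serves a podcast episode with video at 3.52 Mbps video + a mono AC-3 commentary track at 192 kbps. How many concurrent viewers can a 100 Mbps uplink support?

26

Audio: 192 kbps = 0.192 Mbps.
Per-viewer media rate: 3.712 Mbps.
100 Mbps = 100.0 Mbps; 100.0 / 3.712 = 26.94 → 26 viewers.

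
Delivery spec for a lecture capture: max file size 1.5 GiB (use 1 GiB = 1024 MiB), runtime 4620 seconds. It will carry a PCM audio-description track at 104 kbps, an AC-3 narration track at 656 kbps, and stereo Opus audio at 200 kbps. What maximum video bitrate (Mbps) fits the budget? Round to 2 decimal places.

Budget: 1.5 GiB = 12884.9 Mb.
Total bitrate budget: 12884.9 Mb / 4620 s = 2.789 Mbps.
Audio total: 104 + 656 + 200 = 960 kbps = 0.960 Mbps.
Video: 2.789 − 0.960 = 1.829 Mbps.

1.83 Mbps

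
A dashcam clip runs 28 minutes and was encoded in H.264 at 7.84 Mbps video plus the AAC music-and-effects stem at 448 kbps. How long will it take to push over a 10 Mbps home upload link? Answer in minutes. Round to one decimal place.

28 min = 1680 s
Audio: 448 kbps = 0.448 Mbps.
Total bitrate: 8.288 Mbps.
File: 8.288 Mbps × 1680 s = 13923.8 Mb.
At 10 Mbps: 13923.8 / 10 = 1392.4 s ≈ 23.2 minutes.

23.2 minutes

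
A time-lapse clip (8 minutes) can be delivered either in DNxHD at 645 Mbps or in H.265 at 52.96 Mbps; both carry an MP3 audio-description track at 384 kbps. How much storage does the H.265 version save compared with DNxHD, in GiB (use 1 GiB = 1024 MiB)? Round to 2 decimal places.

33.08 GiB

8 min = 480 s
Audio: 384 kbps = 0.384 Mbps.
DNxHD: 645.384 Mbps × 480 s = 309784.3 Mb = 36.064 GiB.
H.265: 53.344 Mbps × 480 s = 25605.1 Mb = 2.981 GiB.
Saving: 36.064 − 2.981 = 33.083 GiB.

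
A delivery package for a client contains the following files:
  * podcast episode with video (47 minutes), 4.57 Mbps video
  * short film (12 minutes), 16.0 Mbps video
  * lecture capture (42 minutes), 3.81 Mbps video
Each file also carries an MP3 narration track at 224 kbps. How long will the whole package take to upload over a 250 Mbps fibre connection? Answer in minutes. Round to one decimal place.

2.4 minutes

Audio: 224 kbps = 0.224 Mbps.
podcast episode with video: 4.794 Mbps × 2820 s = 13519.1 Mb
short film: 16.224 Mbps × 720 s = 11681.3 Mb
lecture capture: 4.034 Mbps × 2520 s = 10165.7 Mb
Total: 35366.0 Mb = 4420.8 MB.
At 250 Mbps: 35366.0 / 250 = 141 s ≈ 2.36 minutes.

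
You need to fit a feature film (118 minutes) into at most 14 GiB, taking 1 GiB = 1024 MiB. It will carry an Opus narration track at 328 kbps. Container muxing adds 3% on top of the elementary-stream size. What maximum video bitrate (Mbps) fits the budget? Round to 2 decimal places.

16.16 Mbps

Budget: 14 GiB = 120259.1 Mb.
Stream payload after overhead: 120259.1 / 1.03 = 116756.4 Mb.
118 min = 7080 s
Total bitrate budget: 116756.4 Mb / 7080 s = 16.491 Mbps.
Audio: 328 kbps = 0.328 Mbps.
Video: 16.491 − 0.328 = 16.163 Mbps.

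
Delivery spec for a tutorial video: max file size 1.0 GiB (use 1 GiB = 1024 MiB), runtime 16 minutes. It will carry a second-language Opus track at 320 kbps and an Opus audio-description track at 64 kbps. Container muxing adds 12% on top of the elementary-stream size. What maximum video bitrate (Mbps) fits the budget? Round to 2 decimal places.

Budget: 1.0 GiB = 8589.9 Mb.
Stream payload after overhead: 8589.9 / 1.12 = 7669.6 Mb.
16 min = 960 s
Total bitrate budget: 7669.6 Mb / 960 s = 7.989 Mbps.
Audio total: 320 + 64 = 384 kbps = 0.384 Mbps.
Video: 7.989 − 0.384 = 7.605 Mbps.

7.61 Mbps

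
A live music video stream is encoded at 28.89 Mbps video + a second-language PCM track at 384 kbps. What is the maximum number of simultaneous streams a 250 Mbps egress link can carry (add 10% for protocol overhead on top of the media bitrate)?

Audio: 384 kbps = 0.384 Mbps.
Per-viewer media rate: 29.274 Mbps.
On the wire with 10% overhead: 32.201 Mbps.
250 Mbps = 250.0 Mbps; 250.0 / 32.201 = 7.76 → 7 viewers.

7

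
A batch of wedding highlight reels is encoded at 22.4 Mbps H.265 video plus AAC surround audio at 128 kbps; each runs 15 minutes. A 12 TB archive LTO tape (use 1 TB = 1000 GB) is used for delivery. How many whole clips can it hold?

4734

15 min = 900 s
Audio: 128 kbps = 0.128 Mbps.
Total bitrate: 22.528 Mbps.
Per item: 22.528 Mbps × 900 s = 20,275 Mb = 2,534 MB.
Capacity: 12 TB = 96,000,000 Mb; 4734.85 items → 4734 complete.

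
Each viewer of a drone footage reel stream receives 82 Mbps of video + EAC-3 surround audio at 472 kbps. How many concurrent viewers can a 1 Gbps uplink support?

Audio: 472 kbps = 0.472 Mbps.
Per-viewer media rate: 82.472 Mbps.
1 Gbps = 1,000 Mbps; 1,000 / 82.472 = 12.13 → 12 viewers.

12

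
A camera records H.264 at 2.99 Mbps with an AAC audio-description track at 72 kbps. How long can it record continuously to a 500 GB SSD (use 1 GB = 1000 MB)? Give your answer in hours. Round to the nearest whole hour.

363 hours

Audio: 72 kbps = 0.072 Mbps.
Total bitrate: 2.99 + 0.072 = 3.062 Mbps.
Capacity: 500 GB = 4,000,000 Mb.
Recording time: 4,000,000 / 3.062 = 1,306,336 s ≈ 363 hours.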